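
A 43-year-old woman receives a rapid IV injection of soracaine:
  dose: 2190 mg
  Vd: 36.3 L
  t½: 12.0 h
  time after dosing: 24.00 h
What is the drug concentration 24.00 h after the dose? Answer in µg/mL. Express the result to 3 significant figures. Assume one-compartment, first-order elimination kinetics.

C₀ = Dose / Vd = 2190 / 36.3 = 60.33 mg/L
k = ln2 / t½ = 0.693147 / 12.0 = 0.05776 h⁻¹
t / t½ = 24.00 / 12.0 = 2 half-lives
C = C₀ × (1/2)^2 = 60.33 × 0.2500 = 15.08 mg/L
(15.08 mg/L = 15.08 µg/mL)

15.1 µg/mL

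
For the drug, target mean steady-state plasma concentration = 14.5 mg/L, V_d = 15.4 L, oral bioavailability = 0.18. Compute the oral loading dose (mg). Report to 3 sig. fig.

LD = Css × Vd / F = 14.5 × 15.4 / 0.18 = 1241 mg

1240 mg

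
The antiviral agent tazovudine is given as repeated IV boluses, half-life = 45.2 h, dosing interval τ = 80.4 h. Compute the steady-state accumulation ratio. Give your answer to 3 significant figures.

k = ln2 / t½ = 0.693147 / 45.2 = 0.01534 h⁻¹
e^(−kτ) = e^(−0.01534 × 80.4) = 0.2913
Accumulation ratio R = 1 / (1 − e^(−kτ)) = 1 / (1 − 0.2913) = 1.411

1.41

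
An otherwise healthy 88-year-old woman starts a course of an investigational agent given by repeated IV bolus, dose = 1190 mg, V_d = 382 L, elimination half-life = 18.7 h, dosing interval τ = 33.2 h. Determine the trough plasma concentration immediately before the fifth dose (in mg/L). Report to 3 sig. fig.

C₀ per dose = Dose / Vd = 1190 / 382 = 3.115 mg/L
k = ln2 / t½ = 0.693147 / 18.7 = 0.03707 h⁻¹
Fraction remaining after one interval: r = e^(−kτ) = e^(−0.03707 × 33.2) = 0.2921
Before dose 5, 4 doses have been given (aged 1τ, 2τ, 3τ, 4τ).
C_trough = C₀ × (r + r² + … + r^4) = C₀ × r(1−r^4)/(1−r)
        = 3.115 × 0.2921 × (1 − 0.007280) / (1 − 0.2921) = 1.276 mg/L

1.28 mg/L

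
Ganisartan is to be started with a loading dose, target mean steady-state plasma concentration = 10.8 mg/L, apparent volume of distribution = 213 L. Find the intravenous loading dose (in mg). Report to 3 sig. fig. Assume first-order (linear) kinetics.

2300 mg

LD = Css × Vd = 10.8 × 213 = 2300 mg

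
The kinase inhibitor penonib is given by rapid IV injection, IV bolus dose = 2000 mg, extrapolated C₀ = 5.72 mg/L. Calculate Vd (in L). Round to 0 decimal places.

350 L

Vd = Dose / C₀ = 2000 / 5.72 = 349.7 L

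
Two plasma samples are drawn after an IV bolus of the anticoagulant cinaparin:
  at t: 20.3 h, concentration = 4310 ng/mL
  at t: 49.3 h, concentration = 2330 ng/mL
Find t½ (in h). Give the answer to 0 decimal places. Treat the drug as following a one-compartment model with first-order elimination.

k = ln(C₁/C₂) / (t₂ − t₁) = ln(4310/2330) / (49.3 − 20.3)
  = 0.6151 / 29.00 = 0.02121 h⁻¹
t½ = ln2 / k = 0.693147 / 0.02121 = 32.68 h

33 h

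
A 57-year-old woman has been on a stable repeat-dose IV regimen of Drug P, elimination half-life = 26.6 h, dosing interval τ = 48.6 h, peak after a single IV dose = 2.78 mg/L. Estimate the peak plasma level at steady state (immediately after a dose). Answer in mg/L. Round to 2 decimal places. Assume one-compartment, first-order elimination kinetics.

3.87 mg/L

k = ln2 / t½ = 0.693147 / 26.6 = 0.02606 h⁻¹
e^(−kτ) = e^(−0.02606 × 48.6) = 0.2818
Accumulation ratio R = 1 / (1 − e^(−kτ)) = 1 / (1 − 0.2818) = 1.392
Steady-state peak = C₀ × R = 2.78 × 1.392 = 3.870 mg/L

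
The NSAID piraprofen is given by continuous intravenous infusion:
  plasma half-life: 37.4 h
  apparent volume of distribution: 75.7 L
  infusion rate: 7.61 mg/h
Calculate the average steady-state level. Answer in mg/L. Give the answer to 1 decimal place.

5.4 mg/L

k = ln2 / t½ = 0.693147 / 37.4 = 0.01853 h⁻¹
CL = k × Vd = 0.01853 × 75.7 = 1.403 L/h
At steady state Css = R₀ / CL = 7.61 / 1.403 = 5.424 mg/L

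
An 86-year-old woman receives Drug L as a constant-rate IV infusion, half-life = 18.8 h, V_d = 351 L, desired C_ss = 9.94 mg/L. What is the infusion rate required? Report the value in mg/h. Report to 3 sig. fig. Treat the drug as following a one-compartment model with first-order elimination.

129 mg/h

k = ln2 / t½ = 0.693147 / 18.8 = 0.03687 h⁻¹
CL = k × Vd = 0.03687 × 351 = 12.94 L/h
At steady state, infusion rate R₀ = Css × CL = 9.94 × 12.94 = 128.6 mg/h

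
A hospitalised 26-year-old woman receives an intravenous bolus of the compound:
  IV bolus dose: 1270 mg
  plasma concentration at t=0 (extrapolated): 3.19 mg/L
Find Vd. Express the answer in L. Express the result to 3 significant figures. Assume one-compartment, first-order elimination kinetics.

Vd = Dose / C₀ = 1270 / 3.19 = 398.1 L

398 L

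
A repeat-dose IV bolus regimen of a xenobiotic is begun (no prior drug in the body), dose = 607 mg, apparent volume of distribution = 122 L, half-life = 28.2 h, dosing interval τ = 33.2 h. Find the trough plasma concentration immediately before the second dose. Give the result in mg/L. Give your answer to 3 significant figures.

C₀ per dose = Dose / Vd = 607 / 122 = 4.975 mg/L
k = ln2 / t½ = 0.693147 / 28.2 = 0.02458 h⁻¹
Fraction remaining after one interval: r = e^(−kτ) = e^(−0.02458 × 33.2) = 0.4422
Before dose 2, 1 dose has been given (aged 1τ).
C_trough = C₀ × r = 4.975 × 0.4422 = 2.200 mg/L

2.20 mg/L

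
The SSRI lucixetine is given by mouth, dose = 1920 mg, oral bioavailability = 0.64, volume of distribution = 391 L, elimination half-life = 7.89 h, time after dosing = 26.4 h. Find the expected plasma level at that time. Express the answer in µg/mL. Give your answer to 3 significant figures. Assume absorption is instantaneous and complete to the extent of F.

0.309 µg/mL

Amount reaching circulation = F × Dose = 0.64 × 1920 = 1229 mg
C₀ = F·Dose / Vd = 1229 / 391 = 3.143 mg/L
k = ln2 / t½ = 0.693147 / 7.89 = 0.08785 h⁻¹
C = C₀ · e^(−k·t) = 3.143 × e^(−0.08785 × 26.4)
  = 3.143 × 0.09835 = 0.3091 mg/L
(0.3091 mg/L = 0.3091 µg/mL)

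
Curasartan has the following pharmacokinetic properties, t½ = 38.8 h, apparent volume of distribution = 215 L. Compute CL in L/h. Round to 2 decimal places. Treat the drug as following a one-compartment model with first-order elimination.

3.84 L/h

k = ln2 / t½ = 0.693147 / 38.8 = 0.01786 h⁻¹
CL = k × Vd = 0.01786 × 215 = 3.840 L/h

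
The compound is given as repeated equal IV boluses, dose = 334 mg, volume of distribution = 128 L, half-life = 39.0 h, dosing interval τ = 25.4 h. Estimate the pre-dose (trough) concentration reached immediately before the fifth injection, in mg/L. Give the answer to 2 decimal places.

3.82 mg/L

C₀ per dose = Dose / Vd = 334 / 128 = 2.609 mg/L
k = ln2 / t½ = 0.693147 / 39.0 = 0.01777 h⁻¹
Fraction remaining after one interval: r = e^(−kτ) = e^(−0.01777 × 25.4) = 0.6368
Before dose 5, 4 doses have been given (aged 1τ, 2τ, 3τ, 4τ).
C_trough = C₀ × (r + r² + … + r^4) = C₀ × r(1−r^4)/(1−r)
        = 2.609 × 0.6368 × (1 − 0.1644) / (1 − 0.6368) = 3.822 mg/L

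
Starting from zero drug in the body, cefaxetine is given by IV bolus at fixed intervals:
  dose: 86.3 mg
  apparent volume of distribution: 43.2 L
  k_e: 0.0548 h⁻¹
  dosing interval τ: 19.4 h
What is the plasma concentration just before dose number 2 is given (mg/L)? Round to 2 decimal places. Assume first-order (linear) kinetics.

C₀ per dose = Dose / Vd = 86.3 / 43.2 = 1.998 mg/L
Fraction remaining after one interval: r = e^(−kτ) = e^(−0.05480 × 19.4) = 0.3454
Before dose 2, 1 dose has been given (aged 1τ).
C_trough = C₀ × r = 1.998 × 0.3454 = 0.6901 mg/L

0.69 mg/L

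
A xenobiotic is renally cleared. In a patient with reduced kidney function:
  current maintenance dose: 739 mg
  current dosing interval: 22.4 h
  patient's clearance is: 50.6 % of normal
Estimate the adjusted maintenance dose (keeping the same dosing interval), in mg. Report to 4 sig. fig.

373.9 mg

To keep the same average steady-state level, dosing rate must scale with clearance.
CL ratio = 50.6 / 100 = 0.5060
New dose (same interval) = 739 × 0.5060 = 373.9 mg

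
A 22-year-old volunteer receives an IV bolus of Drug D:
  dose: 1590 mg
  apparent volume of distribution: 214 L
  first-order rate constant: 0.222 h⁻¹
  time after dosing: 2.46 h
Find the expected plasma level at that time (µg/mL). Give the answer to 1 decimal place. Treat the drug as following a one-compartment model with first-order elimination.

C₀ = Dose / Vd = 1590 / 214 = 7.430 mg/L
C = C₀ · e^(−k·t) = 7.430 × e^(−0.2220 × 2.46)
  = 7.430 × 0.5792 = 4.303 mg/L
(4.303 mg/L = 4.303 µg/mL)

4.3 µg/mL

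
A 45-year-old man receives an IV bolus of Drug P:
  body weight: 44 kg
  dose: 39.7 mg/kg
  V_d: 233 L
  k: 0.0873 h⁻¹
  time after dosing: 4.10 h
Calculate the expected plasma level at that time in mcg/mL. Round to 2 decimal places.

Total dose = 39.7 × 44 = 1747 mg
C₀ = Dose / Vd = 1747 / 233 = 7.498 mg/L
C = C₀ · e^(−k·t) = 7.498 × e^(−0.08730 × 4.10)
  = 7.498 × 0.6991 = 5.242 mg/L
(5.242 mg/L = 5.242 mcg/mL)

5.24 mcg/mL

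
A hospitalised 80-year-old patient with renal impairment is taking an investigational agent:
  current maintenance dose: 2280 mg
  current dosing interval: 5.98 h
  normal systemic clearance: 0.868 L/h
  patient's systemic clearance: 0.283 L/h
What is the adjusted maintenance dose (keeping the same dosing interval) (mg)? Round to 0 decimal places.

To keep the same average steady-state level, dosing rate must scale with clearance.
CL ratio = 0.283 / 0.868 = 0.3260
New dose (same interval) = 2280 × 0.3260 = 743.3 mg

743 mg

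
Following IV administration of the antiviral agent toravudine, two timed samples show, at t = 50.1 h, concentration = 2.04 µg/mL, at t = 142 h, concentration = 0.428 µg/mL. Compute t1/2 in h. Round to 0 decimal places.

41 h

k = ln(C₁/C₂) / (t₂ − t₁) = ln(2.04/0.428) / (142 − 50.1)
  = 1.562 / 91.90 = 0.01700 h⁻¹
t½ = ln2 / k = 0.693147 / 0.01700 = 40.77 h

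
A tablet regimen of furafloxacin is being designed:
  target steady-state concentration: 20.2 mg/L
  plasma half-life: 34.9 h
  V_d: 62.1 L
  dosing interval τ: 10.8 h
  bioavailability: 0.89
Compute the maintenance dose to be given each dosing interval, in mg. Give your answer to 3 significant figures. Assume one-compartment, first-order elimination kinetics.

302 mg

k = ln2 / t½ = 0.693147 / 34.9 = 0.01986 h⁻¹
CL = k × Vd = 0.01986 × 62.1 = 1.233 L/h
At steady state, F × (Dose/τ) = Css × CL.
Dose = Css × CL × τ / F = 20.2 × 1.233 × 10.8 / 0.89 = 302.2 mg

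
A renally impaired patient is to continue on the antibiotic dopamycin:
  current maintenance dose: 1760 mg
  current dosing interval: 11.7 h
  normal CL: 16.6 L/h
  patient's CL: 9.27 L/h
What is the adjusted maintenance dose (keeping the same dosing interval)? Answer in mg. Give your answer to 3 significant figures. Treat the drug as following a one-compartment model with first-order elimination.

983 mg

To keep the same average steady-state level, dosing rate must scale with clearance.
CL ratio = 9.27 / 16.6 = 0.5584
New dose (same interval) = 1760 × 0.5584 = 982.8 mg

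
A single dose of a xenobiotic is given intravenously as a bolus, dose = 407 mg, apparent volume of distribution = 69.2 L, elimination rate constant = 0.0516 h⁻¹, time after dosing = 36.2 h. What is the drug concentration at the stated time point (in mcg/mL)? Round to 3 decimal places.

C₀ = Dose / Vd = 407.0 / 69.2 = 5.882 mg/L
C = C₀ · e^(−k·t) = 5.882 × e^(−0.05160 × 36.2)
  = 5.882 × 0.1544 = 0.9082 mg/L
(0.9082 mg/L = 0.9082 mcg/mL)

0.908 mcg/mL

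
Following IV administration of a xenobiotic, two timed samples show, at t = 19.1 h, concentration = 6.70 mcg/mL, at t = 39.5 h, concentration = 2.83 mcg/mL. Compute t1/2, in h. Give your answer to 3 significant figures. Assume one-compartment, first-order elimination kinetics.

k = ln(C₁/C₂) / (t₂ − t₁) = ln(6.70/2.83) / (39.5 − 19.1)
  = 0.8618 / 20.40 = 0.04225 h⁻¹
t½ = ln2 / k = 0.693147 / 0.04225 = 16.41 h

16.4 h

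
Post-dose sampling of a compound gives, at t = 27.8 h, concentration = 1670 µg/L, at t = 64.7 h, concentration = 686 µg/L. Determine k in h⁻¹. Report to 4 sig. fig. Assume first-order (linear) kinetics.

k = ln(C₁/C₂) / (t₂ − t₁) = ln(1670/686) / (64.7 − 27.8)
  = 0.8897 / 36.90 = 0.02411 h⁻¹

0.02411 h⁻¹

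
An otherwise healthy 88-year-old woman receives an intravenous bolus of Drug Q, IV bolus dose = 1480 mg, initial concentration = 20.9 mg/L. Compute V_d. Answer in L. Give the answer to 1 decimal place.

Vd = Dose / C₀ = 1480 / 20.9 = 70.81 L

70.8 L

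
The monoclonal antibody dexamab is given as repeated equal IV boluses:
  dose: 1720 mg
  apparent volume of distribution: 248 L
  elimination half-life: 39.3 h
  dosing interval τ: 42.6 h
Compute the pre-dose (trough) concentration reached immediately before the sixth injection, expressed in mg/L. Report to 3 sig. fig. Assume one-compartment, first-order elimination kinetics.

C₀ per dose = Dose / Vd = 1720 / 248 = 6.935 mg/L
k = ln2 / t½ = 0.693147 / 39.3 = 0.01764 h⁻¹
Fraction remaining after one interval: r = e^(−kτ) = e^(−0.01764 × 42.6) = 0.4717
Before dose 6, 5 doses have been given (aged 1τ, 2τ, 3τ, 4τ, 5τ).
C_trough = C₀ × (r + r² + … + r^5) = C₀ × r(1−r^5)/(1−r)
        = 6.935 × 0.4717 × (1 − 0.02335) / (1 − 0.4717) = 6.047 mg/L

6.05 mg/L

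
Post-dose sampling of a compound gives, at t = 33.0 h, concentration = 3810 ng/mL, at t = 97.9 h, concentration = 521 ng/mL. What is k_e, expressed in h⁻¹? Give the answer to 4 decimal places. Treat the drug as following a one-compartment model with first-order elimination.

k = ln(C₁/C₂) / (t₂ − t₁) = ln(3810/521) / (97.9 − 33.0)
  = 1.990 / 64.90 = 0.03066 h⁻¹

0.0307 h⁻¹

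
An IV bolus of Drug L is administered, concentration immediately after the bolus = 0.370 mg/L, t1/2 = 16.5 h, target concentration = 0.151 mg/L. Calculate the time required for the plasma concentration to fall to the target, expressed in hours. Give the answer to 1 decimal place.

21.3 h

k = ln2 / t½ = 0.693147 / 16.5 = 0.04201 h⁻¹
t = ln(C₀ / C) / k = ln(0.3700 / 0.151) / 0.04201
  = ln(2.450) / 0.04201 = 0.8961 / 0.04201 = 21.33 h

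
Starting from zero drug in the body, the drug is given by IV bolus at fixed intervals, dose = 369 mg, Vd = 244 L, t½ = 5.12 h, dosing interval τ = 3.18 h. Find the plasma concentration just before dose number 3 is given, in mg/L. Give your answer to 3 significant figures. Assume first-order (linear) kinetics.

1.62 mg/L

C₀ per dose = Dose / Vd = 369 / 244 = 1.512 mg/L
k = ln2 / t½ = 0.693147 / 5.12 = 0.1354 h⁻¹
Fraction remaining after one interval: r = e^(−kτ) = e^(−0.1354 × 3.18) = 0.6501
Before dose 3, 2 doses have been given (aged 1τ, 2τ).
C_trough = C₀ × (r + r²) = 1.512 × (0.6501 + 0.4226) = 1.622 mg/L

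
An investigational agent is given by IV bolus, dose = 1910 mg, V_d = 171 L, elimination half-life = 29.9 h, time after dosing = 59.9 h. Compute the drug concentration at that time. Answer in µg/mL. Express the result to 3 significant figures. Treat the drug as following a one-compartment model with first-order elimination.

2.79 µg/mL

C₀ = Dose / Vd = 1910 / 171 = 11.17 mg/L
k = ln2 / t½ = 0.693147 / 29.9 = 0.02318 h⁻¹
C = C₀ · e^(−k·t) = 11.17 × e^(−0.02318 × 59.9)
  = 11.17 × 0.2495 = 2.787 mg/L
(2.787 mg/L = 2.787 µg/mL)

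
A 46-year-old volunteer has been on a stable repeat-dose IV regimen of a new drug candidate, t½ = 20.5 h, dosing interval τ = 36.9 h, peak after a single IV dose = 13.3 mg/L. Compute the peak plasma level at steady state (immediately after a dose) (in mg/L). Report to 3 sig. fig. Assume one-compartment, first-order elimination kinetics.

18.7 mg/L

k = ln2 / t½ = 0.693147 / 20.5 = 0.03381 h⁻¹
e^(−kτ) = e^(−0.03381 × 36.9) = 0.2872
Accumulation ratio R = 1 / (1 − e^(−kτ)) = 1 / (1 − 0.2872) = 1.403
Steady-state peak = C₀ × R = 13.3 × 1.403 = 18.66 mg/L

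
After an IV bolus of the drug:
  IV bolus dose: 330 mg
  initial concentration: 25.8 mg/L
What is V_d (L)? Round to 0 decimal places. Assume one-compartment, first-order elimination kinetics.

Vd = Dose / C₀ = 330.0 / 25.8 = 12.79 L

13 L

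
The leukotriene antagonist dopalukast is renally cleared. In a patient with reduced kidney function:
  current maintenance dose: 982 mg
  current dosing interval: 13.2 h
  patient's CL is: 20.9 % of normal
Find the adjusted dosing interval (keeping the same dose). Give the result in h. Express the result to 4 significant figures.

63.16 h

To keep the same average steady-state level, dosing rate must scale with clearance.
CL ratio = 20.9 / 100 = 0.2090
New interval (same dose) = 13.2 / 0.2090 = 63.16 h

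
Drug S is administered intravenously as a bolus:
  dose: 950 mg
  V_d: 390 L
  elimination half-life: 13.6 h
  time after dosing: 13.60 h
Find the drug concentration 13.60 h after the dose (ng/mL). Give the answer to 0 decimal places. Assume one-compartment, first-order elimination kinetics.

C₀ = Dose / Vd = 950.0 / 390 = 2.436 mg/L
k = ln2 / t½ = 0.693147 / 13.6 = 0.05097 h⁻¹
t / t½ = 13.60 / 13.6 = 1 half-lives
C = C₀ × (1/2)^1 = 2.436 × 0.5000 = 1.218 mg/L
Convert: 1.218 mg/L × 1000 = 1218 ng/mL

1218 ng/mL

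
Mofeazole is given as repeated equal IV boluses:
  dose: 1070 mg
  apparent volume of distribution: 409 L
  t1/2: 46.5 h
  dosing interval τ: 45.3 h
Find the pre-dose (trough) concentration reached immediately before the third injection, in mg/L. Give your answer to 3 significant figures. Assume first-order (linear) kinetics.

C₀ per dose = Dose / Vd = 1070 / 409 = 2.616 mg/L
k = ln2 / t½ = 0.693147 / 46.5 = 0.01491 h⁻¹
Fraction remaining after one interval: r = e^(−kτ) = e^(−0.01491 × 45.3) = 0.5089
Before dose 3, 2 doses have been given (aged 1τ, 2τ).
C_trough = C₀ × (r + r²) = 2.616 × (0.5089 + 0.2590) = 2.009 mg/L

2.01 mg/L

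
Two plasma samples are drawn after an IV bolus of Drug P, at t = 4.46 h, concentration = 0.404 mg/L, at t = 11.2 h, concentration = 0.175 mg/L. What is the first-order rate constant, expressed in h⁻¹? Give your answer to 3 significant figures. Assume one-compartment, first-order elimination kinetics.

0.124 h⁻¹

k = ln(C₁/C₂) / (t₂ − t₁) = ln(0.404/0.175) / (11.2 − 4.46)
  = 0.8366 / 6.740 = 0.1241 h⁻¹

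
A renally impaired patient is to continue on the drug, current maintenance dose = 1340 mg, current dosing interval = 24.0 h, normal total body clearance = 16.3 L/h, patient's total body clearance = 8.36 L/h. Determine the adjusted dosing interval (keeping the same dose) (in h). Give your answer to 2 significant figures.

To keep the same average steady-state level, dosing rate must scale with clearance.
CL ratio = 8.36 / 16.3 = 0.5129
New interval (same dose) = 24.0 / 0.5129 = 46.79 h

47 h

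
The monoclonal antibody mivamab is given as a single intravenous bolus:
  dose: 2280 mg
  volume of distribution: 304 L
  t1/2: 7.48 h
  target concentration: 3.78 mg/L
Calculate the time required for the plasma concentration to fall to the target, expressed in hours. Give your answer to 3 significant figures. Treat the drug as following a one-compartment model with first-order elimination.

7.39 h

C₀ = Dose / Vd = 2280 / 304 = 7.500 mg/L
k = ln2 / t½ = 0.693147 / 7.48 = 0.09267 h⁻¹
t = ln(C₀ / C) / k = ln(7.500 / 3.78) / 0.09267
  = ln(1.984) / 0.09267 = 0.6851 / 0.09267 = 7.393 h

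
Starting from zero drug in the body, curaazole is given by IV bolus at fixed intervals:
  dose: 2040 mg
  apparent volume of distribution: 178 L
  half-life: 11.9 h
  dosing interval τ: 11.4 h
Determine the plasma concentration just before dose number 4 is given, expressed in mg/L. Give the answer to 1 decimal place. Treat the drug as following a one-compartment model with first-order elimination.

10.5 mg/L

C₀ per dose = Dose / Vd = 2040 / 178 = 11.46 mg/L
k = ln2 / t½ = 0.693147 / 11.9 = 0.05825 h⁻¹
Fraction remaining after one interval: r = e^(−kτ) = e^(−0.05825 × 11.4) = 0.5148
Before dose 4, 3 doses have been given (aged 1τ, 2τ, 3τ).
C_trough = C₀ × (r + r² + … + r^3) = C₀ × r(1−r^3)/(1−r)
        = 11.46 × 0.5148 × (1 − 0.1364) / (1 − 0.5148) = 10.50 mg/L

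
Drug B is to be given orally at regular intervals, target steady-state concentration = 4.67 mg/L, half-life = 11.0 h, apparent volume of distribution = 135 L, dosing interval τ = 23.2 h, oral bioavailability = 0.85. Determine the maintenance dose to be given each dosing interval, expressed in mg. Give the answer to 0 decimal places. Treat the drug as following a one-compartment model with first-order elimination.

k = ln2 / t½ = 0.693147 / 11.0 = 0.06301 h⁻¹
CL = k × Vd = 0.06301 × 135 = 8.506 L/h
At steady state, F × (Dose/τ) = Css × CL.
Dose = Css × CL × τ / F = 4.67 × 8.506 × 23.2 / 0.85 = 1084 mg

1084 mg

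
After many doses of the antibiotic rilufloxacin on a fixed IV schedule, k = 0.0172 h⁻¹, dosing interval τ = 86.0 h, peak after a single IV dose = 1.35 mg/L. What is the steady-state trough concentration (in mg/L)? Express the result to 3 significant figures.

0.398 mg/L

e^(−kτ) = e^(−0.01720 × 86.0) = 0.2278
Accumulation ratio R = 1 / (1 − e^(−kτ)) = 1 / (1 − 0.2278) = 1.295
Steady-state trough = C₀ × R × e^(−kτ) = 1.35 × 1.295 × 0.2278 = 0.3983 mg/L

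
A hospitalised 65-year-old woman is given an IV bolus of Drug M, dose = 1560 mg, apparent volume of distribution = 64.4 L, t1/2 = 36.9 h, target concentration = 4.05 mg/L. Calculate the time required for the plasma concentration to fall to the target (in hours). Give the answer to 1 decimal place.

C₀ = Dose / Vd = 1560 / 64.4 = 24.22 mg/L
k = ln2 / t½ = 0.693147 / 36.9 = 0.01878 h⁻¹
t = ln(C₀ / C) / k = ln(24.22 / 4.05) / 0.01878
  = ln(5.980) / 0.01878 = 1.788 / 0.01878 = 95.21 h

95.2 h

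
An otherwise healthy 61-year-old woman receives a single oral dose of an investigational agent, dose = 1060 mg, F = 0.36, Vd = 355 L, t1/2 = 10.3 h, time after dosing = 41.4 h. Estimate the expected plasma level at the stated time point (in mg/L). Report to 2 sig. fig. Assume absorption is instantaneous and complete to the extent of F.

Amount reaching circulation = F × Dose = 0.36 × 1060 = 381.6 mg
C₀ = F·Dose / Vd = 381.6 / 355 = 1.075 mg/L
k = ln2 / t½ = 0.693147 / 10.3 = 0.06730 h⁻¹
C = C₀ · e^(−k·t) = 1.075 × e^(−0.06730 × 41.4)
  = 1.075 × 0.06165 = 0.06627 mg/L

0.066 mg/L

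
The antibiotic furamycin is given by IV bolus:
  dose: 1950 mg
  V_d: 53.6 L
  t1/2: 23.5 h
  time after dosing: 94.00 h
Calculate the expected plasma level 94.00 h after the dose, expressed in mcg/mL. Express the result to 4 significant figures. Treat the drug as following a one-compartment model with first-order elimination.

2.274 mcg/mL

C₀ = Dose / Vd = 1950 / 53.6 = 36.38 mg/L
k = ln2 / t½ = 0.693147 / 23.5 = 0.02950 h⁻¹
t / t½ = 94.00 / 23.5 = 4 half-lives
C = C₀ × (1/2)^4 = 36.38 × 0.06250 = 2.274 mg/L
(2.274 mg/L = 2.274 mcg/mL)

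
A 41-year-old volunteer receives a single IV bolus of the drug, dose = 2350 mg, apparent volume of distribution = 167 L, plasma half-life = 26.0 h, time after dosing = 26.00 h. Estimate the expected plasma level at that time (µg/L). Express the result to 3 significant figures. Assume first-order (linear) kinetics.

7040 µg/L

C₀ = Dose / Vd = 2350 / 167 = 14.07 mg/L
k = ln2 / t½ = 0.693147 / 26.0 = 0.02666 h⁻¹
t / t½ = 26.00 / 26.0 = 1 half-lives
C = C₀ × (1/2)^1 = 14.07 × 0.5000 = 7.035 mg/L
Convert: 7.035 mg/L × 1000 = 7035 µg/L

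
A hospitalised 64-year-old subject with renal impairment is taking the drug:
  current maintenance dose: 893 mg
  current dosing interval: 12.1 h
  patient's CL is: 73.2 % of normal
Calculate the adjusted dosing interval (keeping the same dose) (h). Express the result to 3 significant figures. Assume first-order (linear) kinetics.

To keep the same average steady-state level, dosing rate must scale with clearance.
CL ratio = 73.2 / 100 = 0.7320
New interval (same dose) = 12.1 / 0.7320 = 16.53 h

16.5 h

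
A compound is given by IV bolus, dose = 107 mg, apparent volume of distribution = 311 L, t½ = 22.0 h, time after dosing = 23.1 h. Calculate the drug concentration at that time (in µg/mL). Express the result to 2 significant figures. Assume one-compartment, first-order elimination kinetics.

0.17 µg/mL

C₀ = Dose / Vd = 107.0 / 311 = 0.3441 mg/L
k = ln2 / t½ = 0.693147 / 22.0 = 0.03151 h⁻¹
C = C₀ · e^(−k·t) = 0.3441 × e^(−0.03151 × 23.1)
  = 0.3441 × 0.4829 = 0.1662 mg/L
(0.1662 mg/L = 0.1662 µg/mL)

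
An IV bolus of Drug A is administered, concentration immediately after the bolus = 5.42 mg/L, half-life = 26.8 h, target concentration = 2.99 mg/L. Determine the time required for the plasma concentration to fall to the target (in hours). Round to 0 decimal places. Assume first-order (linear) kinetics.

23 h

k = ln2 / t½ = 0.693147 / 26.8 = 0.02586 h⁻¹
t = ln(C₀ / C) / k = ln(5.420 / 2.99) / 0.02586
  = ln(1.813) / 0.02586 = 0.5950 / 0.02586 = 23.01 h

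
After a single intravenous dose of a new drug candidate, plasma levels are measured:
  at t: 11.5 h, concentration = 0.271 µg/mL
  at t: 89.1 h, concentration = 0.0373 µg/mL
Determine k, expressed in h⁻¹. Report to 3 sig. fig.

k = ln(C₁/C₂) / (t₂ − t₁) = ln(0.271/0.0373) / (89.1 − 11.5)
  = 1.983 / 77.60 = 0.02555 h⁻¹

0.0256 h⁻¹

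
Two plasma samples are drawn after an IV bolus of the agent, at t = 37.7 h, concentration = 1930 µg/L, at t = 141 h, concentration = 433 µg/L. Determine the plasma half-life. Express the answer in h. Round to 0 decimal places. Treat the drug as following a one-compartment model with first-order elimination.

48 h

k = ln(C₁/C₂) / (t₂ − t₁) = ln(1930/433) / (141 − 37.7)
  = 1.495 / 103.3 = 0.01447 h⁻¹
t½ = ln2 / k = 0.693147 / 0.01447 = 47.90 h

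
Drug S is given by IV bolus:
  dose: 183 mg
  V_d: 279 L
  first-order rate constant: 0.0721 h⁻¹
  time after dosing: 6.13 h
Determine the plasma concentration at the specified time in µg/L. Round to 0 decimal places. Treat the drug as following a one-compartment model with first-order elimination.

C₀ = Dose / Vd = 183.0 / 279 = 0.6559 mg/L
C = C₀ · e^(−k·t) = 0.6559 × e^(−0.07210 × 6.13)
  = 0.6559 × 0.6428 = 0.4216 mg/L
Convert: 0.4216 mg/L × 1000 = 421.6 µg/L

422 µg/L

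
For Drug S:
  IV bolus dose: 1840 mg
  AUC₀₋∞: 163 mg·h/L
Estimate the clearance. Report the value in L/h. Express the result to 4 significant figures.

11.29 L/h

CL = Dose / AUC = 1840 / 163 = 11.29 L/h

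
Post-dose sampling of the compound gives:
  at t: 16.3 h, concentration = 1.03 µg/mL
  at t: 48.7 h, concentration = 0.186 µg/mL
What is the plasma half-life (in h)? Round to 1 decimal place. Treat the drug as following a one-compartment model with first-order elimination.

k = ln(C₁/C₂) / (t₂ − t₁) = ln(1.03/0.186) / (48.7 − 16.3)
  = 1.712 / 32.40 = 0.05284 h⁻¹
t½ = ln2 / k = 0.693147 / 0.05284 = 13.12 h

13.1 h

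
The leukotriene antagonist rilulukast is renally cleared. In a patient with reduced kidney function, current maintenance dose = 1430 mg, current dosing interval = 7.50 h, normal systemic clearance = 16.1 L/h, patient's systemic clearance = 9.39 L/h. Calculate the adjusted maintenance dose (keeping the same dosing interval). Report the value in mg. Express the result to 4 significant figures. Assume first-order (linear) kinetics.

To keep the same average steady-state level, dosing rate must scale with clearance.
CL ratio = 9.39 / 16.1 = 0.5832
New dose (same interval) = 1430 × 0.5832 = 834.0 mg

834.0 mg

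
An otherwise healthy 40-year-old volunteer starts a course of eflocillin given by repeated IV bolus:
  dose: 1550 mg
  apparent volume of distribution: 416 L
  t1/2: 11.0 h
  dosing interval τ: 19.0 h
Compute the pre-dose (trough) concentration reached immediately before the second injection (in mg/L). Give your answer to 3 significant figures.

1.13 mg/L

C₀ per dose = Dose / Vd = 1550 / 416 = 3.726 mg/L
k = ln2 / t½ = 0.693147 / 11.0 = 0.06301 h⁻¹
Fraction remaining after one interval: r = e^(−kτ) = e^(−0.06301 × 19.0) = 0.3020
Before dose 2, 1 dose has been given (aged 1τ).
C_trough = C₀ × r = 3.726 × 0.3020 = 1.125 mg/L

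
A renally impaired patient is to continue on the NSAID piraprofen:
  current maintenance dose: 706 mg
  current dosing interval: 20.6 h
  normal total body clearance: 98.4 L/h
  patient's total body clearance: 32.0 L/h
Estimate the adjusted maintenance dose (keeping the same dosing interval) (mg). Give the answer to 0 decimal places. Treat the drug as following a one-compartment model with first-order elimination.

To keep the same average steady-state level, dosing rate must scale with clearance.
CL ratio = 32.0 / 98.4 = 0.3252
New dose (same interval) = 706 × 0.3252 = 229.6 mg

230 mg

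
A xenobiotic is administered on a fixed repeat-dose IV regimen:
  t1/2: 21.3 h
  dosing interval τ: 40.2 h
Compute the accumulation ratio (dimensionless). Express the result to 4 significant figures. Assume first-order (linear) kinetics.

k = ln2 / t½ = 0.693147 / 21.3 = 0.03254 h⁻¹
e^(−kτ) = e^(−0.03254 × 40.2) = 0.2703
Accumulation ratio R = 1 / (1 − e^(−kτ)) = 1 / (1 − 0.2703) = 1.370

1.370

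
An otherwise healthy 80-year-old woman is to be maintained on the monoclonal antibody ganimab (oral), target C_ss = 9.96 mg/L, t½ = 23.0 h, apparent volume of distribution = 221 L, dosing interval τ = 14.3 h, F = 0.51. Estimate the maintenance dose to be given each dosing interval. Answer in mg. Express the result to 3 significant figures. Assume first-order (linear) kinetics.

k = ln2 / t½ = 0.693147 / 23.0 = 0.03014 h⁻¹
CL = k × Vd = 0.03014 × 221 = 6.661 L/h
At steady state, F × (Dose/τ) = Css × CL.
Dose = Css × CL × τ / F = 9.96 × 6.661 × 14.3 / 0.51 = 1860 mg

1860 mg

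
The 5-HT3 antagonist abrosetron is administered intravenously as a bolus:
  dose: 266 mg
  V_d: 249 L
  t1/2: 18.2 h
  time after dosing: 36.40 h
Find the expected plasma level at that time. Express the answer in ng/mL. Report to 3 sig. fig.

C₀ = Dose / Vd = 266.0 / 249 = 1.068 mg/L
k = ln2 / t½ = 0.693147 / 18.2 = 0.03809 h⁻¹
t / t½ = 36.40 / 18.2 = 2 half-lives
C = C₀ × (1/2)^2 = 1.068 × 0.2500 = 0.2670 mg/L
Convert: 0.2670 mg/L × 1000 = 267.0 ng/mL

267 ng/mL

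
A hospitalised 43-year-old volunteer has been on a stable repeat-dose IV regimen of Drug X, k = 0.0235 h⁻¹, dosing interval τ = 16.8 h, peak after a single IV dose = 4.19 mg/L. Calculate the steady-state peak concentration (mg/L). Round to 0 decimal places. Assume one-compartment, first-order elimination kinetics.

e^(−kτ) = e^(−0.02350 × 16.8) = 0.6738
Accumulation ratio R = 1 / (1 − e^(−kτ)) = 1 / (1 − 0.6738) = 3.066
Steady-state peak = C₀ × R = 4.19 × 3.066 = 12.85 mg/L

13 mg/L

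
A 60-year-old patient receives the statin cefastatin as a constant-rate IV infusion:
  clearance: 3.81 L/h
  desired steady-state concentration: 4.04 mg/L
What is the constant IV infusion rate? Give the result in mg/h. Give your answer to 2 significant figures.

15 mg/h

At steady state, infusion rate R₀ = Css × CL = 4.04 × 3.810 = 15.39 mg/h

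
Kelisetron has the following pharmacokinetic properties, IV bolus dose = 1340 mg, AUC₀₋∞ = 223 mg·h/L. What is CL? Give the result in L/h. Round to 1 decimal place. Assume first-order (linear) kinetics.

6.0 L/h

CL = Dose / AUC = 1340 / 223 = 6.009 L/h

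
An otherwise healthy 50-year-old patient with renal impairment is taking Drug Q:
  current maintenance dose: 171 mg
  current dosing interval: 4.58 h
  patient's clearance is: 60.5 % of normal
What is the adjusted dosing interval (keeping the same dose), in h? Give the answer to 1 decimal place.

To keep the same average steady-state level, dosing rate must scale with clearance.
CL ratio = 60.5 / 100 = 0.6050
New interval (same dose) = 4.58 / 0.6050 = 7.570 h

7.6 h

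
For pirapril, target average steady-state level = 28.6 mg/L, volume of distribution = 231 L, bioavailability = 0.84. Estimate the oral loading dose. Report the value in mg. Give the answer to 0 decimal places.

7865 mg

LD = Css × Vd / F = 28.6 × 231 / 0.84 = 7865 mg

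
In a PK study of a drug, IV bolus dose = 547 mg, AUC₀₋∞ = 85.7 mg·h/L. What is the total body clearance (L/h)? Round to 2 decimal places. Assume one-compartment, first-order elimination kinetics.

6.38 L/h

CL = Dose / AUC = 547 / 85.7 = 6.383 L/h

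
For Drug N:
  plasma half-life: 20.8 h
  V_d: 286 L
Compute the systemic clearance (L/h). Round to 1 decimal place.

9.5 L/h

k = ln2 / t½ = 0.693147 / 20.8 = 0.03332 h⁻¹
CL = k × Vd = 0.03332 × 286 = 9.530 L/h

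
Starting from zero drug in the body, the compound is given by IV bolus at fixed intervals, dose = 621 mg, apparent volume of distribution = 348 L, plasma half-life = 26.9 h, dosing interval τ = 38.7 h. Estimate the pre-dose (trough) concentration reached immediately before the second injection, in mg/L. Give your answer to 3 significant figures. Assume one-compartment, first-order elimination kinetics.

C₀ per dose = Dose / Vd = 621 / 348 = 1.784 mg/L
k = ln2 / t½ = 0.693147 / 26.9 = 0.02577 h⁻¹
Fraction remaining after one interval: r = e^(−kτ) = e^(−0.02577 × 38.7) = 0.3689
Before dose 2, 1 dose has been given (aged 1τ).
C_trough = C₀ × r = 1.784 × 0.3689 = 0.6581 mg/L

0.658 mg/L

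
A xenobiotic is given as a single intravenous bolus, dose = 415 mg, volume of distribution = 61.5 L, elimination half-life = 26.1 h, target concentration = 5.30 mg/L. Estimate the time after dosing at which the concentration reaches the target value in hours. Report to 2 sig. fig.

9.1 h

C₀ = Dose / Vd = 415.0 / 61.5 = 6.748 mg/L
k = ln2 / t½ = 0.693147 / 26.1 = 0.02656 h⁻¹
t = ln(C₀ / C) / k = ln(6.748 / 5.30) / 0.02656
  = ln(1.273) / 0.02656 = 0.2414 / 0.02656 = 9.089 h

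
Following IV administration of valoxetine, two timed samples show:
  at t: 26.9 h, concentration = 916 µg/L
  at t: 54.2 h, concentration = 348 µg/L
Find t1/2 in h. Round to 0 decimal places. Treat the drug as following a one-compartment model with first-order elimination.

20 h

k = ln(C₁/C₂) / (t₂ − t₁) = ln(916/348) / (54.2 − 26.9)
  = 0.9678 / 27.30 = 0.03545 h⁻¹
t½ = ln2 / k = 0.693147 / 0.03545 = 19.55 h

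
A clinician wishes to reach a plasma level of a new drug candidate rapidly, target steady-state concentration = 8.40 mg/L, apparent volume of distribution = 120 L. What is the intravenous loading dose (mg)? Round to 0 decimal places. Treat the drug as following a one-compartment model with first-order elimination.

1008 mg

LD = Css × Vd = 8.40 × 120 = 1008 mg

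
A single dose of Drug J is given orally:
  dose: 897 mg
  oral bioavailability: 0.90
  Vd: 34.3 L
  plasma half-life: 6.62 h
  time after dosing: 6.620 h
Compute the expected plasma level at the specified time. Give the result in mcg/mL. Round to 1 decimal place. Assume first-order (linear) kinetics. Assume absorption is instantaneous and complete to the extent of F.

11.8 mcg/mL

Amount reaching circulation = F × Dose = 0.90 × 897.0 = 807.3 mg
C₀ = F·Dose / Vd = 807.3 / 34.3 = 23.54 mg/L
k = ln2 / t½ = 0.693147 / 6.62 = 0.1047 h⁻¹
t / t½ = 6.620 / 6.62 = 1 half-lives
C = C₀ × (1/2)^1 = 23.54 × 0.5000 = 11.77 mg/L
(11.77 mg/L = 11.77 mcg/mL)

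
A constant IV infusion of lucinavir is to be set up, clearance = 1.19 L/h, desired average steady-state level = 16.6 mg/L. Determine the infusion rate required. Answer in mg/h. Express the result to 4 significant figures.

At steady state, infusion rate R₀ = Css × CL = 16.6 × 1.190 = 19.75 mg/h

19.75 mg/h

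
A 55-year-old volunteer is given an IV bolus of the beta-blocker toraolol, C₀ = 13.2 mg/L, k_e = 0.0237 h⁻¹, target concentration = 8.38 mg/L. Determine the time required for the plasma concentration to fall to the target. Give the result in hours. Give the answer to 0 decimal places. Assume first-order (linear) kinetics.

t = ln(C₀ / C) / k = ln(13.20 / 8.38) / 0.02370
  = ln(1.575) / 0.02370 = 0.4543 / 0.02370 = 19.17 h

19 h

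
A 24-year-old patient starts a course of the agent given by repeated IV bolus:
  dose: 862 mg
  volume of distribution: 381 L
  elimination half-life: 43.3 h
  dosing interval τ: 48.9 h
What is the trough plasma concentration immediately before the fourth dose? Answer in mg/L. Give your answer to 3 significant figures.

1.72 mg/L

C₀ per dose = Dose / Vd = 862 / 381 = 2.262 mg/L
k = ln2 / t½ = 0.693147 / 43.3 = 0.01601 h⁻¹
Fraction remaining after one interval: r = e^(−kτ) = e^(−0.01601 × 48.9) = 0.4571
Before dose 4, 3 doses have been given (aged 1τ, 2τ, 3τ).
C_trough = C₀ × (r + r² + … + r^3) = C₀ × r(1−r^3)/(1−r)
        = 2.262 × 0.4571 × (1 − 0.09551) / (1 − 0.4571) = 1.723 mg/L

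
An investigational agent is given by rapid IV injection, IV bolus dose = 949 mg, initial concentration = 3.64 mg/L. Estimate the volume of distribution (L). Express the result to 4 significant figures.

260.7 L

Vd = Dose / C₀ = 949.0 / 3.64 = 260.7 L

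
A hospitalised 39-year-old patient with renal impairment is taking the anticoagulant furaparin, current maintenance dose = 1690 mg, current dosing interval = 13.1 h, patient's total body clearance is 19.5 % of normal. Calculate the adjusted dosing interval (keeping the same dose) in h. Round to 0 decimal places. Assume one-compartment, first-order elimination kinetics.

67 h

To keep the same average steady-state level, dosing rate must scale with clearance.
CL ratio = 19.5 / 100 = 0.1950
New interval (same dose) = 13.1 / 0.1950 = 67.18 h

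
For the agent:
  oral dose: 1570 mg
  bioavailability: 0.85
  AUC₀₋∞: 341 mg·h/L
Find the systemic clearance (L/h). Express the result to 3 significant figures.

CL = F·Dose / AUC = 0.85 × 1570 / 341 = 3.913 L/h

3.91 L/h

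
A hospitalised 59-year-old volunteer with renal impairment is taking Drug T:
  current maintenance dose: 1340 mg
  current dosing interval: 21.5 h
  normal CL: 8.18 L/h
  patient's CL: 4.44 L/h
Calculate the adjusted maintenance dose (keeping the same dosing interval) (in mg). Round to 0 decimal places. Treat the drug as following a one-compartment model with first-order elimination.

727 mg

To keep the same average steady-state level, dosing rate must scale with clearance.
CL ratio = 4.44 / 8.18 = 0.5428
New dose (same interval) = 1340 × 0.5428 = 727.4 mg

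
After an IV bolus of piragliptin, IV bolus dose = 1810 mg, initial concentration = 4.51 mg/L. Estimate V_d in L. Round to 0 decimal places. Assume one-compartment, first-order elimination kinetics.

401 L

Vd = Dose / C₀ = 1810 / 4.51 = 401.3 L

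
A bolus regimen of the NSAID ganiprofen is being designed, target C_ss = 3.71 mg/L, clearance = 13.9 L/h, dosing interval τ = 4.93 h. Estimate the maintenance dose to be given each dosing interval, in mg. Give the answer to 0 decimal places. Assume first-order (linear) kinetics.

At steady state, Dose/τ = Css × CL.
Dose = Css × CL × τ = 3.71 × 13.90 × 4.93 = 254.2 mg

254 mg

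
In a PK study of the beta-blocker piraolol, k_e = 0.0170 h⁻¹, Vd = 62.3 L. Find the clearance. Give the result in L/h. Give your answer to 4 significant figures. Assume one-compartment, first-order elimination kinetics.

1.059 L/h

CL = k × Vd = 0.0170 × 62.3 = 1.059 L/h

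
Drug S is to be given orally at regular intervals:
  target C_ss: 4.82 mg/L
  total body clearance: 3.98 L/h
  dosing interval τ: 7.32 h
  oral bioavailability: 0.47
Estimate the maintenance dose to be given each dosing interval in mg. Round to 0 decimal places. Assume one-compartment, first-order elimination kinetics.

299 mg

At steady state, F × (Dose/τ) = Css × CL.
Dose = Css × CL × τ / F = 4.82 × 3.980 × 7.32 / 0.47 = 298.8 mg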